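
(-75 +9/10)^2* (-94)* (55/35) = -811071.08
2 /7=0.29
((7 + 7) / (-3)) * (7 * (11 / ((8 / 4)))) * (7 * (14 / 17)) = -52822 / 51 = -1035.73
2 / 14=1 / 7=0.14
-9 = -9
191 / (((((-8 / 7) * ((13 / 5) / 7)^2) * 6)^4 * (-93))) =-1032689787262109375 / 402712135027458048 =-2.56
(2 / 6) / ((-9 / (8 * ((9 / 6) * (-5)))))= 20 / 9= 2.22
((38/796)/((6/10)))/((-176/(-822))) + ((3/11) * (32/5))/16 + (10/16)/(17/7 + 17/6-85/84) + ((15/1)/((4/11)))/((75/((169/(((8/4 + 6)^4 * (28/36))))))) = 14018477327/21339422720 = 0.66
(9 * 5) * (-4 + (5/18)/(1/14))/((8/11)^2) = -605/64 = -9.45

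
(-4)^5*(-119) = 121856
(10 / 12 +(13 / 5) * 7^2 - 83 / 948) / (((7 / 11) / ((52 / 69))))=12408539 / 81765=151.76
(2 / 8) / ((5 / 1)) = 1 / 20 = 0.05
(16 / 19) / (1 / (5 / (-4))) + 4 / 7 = -64 / 133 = -0.48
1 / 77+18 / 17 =1403 / 1309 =1.07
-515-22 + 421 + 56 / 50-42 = -3922 / 25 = -156.88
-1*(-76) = 76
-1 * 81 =-81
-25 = -25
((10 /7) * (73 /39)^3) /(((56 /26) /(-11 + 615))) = 587415670 /223587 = 2627.24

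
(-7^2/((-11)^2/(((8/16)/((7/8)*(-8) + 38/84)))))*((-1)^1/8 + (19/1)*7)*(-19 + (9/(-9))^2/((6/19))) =-6927571/106480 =-65.06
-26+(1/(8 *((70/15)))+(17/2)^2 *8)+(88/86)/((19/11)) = 50566867/91504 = 552.62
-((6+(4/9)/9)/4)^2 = -60025/26244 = -2.29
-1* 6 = -6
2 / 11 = 0.18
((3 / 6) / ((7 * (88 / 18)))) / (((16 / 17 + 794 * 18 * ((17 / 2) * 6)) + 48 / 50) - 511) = 3825 / 190690643528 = 0.00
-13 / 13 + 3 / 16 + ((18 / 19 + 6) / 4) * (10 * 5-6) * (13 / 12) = 24921 / 304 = 81.98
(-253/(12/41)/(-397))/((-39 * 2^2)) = -10373/743184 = -0.01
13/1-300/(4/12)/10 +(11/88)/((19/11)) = -11693/152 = -76.93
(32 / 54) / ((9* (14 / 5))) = 40 / 1701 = 0.02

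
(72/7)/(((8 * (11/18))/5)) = 810/77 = 10.52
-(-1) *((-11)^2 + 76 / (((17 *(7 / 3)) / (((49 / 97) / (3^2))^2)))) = 522592519 / 4318731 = 121.01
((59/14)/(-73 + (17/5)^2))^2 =2175625/462422016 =0.00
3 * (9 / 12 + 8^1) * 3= 315 / 4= 78.75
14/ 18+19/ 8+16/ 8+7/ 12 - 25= -1387/ 72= -19.26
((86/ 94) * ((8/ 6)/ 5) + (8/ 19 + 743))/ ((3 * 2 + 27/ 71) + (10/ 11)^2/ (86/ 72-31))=117.07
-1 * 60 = -60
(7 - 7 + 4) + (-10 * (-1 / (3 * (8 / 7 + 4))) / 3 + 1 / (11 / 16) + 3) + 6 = 26143 / 1782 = 14.67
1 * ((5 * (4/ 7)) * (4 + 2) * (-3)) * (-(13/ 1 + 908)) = 331560/ 7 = 47365.71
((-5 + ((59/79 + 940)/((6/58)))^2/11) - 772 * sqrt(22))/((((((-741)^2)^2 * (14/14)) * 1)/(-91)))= -0.00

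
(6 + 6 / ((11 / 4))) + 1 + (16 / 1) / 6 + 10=721 / 33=21.85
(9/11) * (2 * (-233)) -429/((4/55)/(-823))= 213588759/44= 4854289.98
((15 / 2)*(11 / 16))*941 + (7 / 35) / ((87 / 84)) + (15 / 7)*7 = 22583921 / 4640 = 4867.22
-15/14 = -1.07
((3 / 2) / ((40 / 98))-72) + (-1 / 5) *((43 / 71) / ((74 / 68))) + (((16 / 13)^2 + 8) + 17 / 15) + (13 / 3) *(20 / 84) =-63498346241 / 1118786760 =-56.76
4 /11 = 0.36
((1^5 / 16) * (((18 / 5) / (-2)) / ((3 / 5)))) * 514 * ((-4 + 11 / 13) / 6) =10537 / 208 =50.66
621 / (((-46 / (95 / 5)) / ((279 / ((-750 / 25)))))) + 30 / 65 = 620337 / 260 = 2385.91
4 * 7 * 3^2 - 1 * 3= 249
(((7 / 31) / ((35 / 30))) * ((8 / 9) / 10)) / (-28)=-2 / 3255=-0.00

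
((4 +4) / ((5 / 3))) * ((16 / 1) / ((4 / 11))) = 1056 / 5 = 211.20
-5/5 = -1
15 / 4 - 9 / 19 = 249 / 76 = 3.28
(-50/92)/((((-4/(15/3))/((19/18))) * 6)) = 2375/19872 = 0.12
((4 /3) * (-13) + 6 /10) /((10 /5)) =-251 /30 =-8.37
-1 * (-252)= 252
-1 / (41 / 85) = -85 / 41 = -2.07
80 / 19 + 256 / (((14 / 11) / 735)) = 147844.21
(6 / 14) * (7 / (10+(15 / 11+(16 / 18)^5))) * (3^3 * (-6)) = -315675954 / 7741573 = -40.78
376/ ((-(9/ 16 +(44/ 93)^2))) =-52032384/ 108817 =-478.16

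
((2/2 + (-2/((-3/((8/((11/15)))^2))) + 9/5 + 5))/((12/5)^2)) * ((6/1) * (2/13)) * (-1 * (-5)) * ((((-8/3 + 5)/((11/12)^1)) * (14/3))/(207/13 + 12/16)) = 172215400/3461931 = 49.75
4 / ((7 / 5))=20 / 7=2.86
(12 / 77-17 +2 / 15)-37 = -62036 / 1155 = -53.71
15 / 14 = 1.07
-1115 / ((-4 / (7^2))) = 54635 / 4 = 13658.75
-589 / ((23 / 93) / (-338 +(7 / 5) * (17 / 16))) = 1474651617 / 1840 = 801441.10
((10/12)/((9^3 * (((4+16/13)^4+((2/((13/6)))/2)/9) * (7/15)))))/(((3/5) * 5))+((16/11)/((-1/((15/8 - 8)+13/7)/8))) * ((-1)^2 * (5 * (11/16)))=111766612079845/654699815532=170.71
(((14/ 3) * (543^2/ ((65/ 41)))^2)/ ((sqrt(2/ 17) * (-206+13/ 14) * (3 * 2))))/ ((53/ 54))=-4773883899257046 * sqrt(34)/ 71432075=-389688908.91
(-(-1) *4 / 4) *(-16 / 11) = -16 / 11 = -1.45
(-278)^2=77284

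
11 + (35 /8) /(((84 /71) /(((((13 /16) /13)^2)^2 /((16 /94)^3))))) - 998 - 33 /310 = -492846616193633 /499289948160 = -987.10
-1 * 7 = -7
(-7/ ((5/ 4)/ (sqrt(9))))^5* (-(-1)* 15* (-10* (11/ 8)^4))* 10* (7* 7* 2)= 17579824885854/ 25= 703192995434.16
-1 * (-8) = 8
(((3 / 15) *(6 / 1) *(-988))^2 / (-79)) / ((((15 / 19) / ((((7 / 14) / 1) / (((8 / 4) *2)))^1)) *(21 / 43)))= -398754824 / 69125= -5768.61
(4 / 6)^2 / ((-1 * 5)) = -4 / 45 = -0.09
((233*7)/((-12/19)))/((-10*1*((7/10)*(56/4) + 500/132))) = 17941/944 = 19.01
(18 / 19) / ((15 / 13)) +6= 648 / 95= 6.82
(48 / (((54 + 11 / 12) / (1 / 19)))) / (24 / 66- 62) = -1056 / 1414873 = -0.00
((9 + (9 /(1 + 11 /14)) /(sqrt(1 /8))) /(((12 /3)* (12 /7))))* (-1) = -147* sqrt(2) /100-21 /16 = -3.39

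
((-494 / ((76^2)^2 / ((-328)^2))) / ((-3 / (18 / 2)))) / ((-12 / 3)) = -65559 / 54872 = -1.19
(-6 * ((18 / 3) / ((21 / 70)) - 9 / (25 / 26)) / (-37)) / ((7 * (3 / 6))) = 456 / 925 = 0.49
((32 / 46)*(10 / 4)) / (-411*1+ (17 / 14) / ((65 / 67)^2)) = -2366000 / 557389751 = -0.00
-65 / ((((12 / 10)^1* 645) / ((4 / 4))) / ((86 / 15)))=-13 / 27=-0.48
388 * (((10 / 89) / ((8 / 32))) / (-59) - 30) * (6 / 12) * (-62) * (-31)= -58752810760 / 5251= -11188880.36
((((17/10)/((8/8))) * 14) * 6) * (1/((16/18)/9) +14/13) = 1599.63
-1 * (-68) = 68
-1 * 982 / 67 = -982 / 67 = -14.66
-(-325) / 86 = 325 / 86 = 3.78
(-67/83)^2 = 4489/6889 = 0.65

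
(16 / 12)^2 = 1.78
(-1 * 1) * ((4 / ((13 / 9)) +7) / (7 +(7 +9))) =-127 / 299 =-0.42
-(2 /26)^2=-1 /169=-0.01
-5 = -5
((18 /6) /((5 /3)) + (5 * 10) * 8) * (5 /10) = 2009 /10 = 200.90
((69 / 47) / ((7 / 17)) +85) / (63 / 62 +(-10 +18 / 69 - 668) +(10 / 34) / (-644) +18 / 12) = -1412726792 / 10770648733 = -0.13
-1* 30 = -30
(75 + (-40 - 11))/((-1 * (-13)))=24/13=1.85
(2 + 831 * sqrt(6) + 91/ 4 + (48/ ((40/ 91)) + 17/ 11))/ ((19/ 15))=89427/ 836 + 12465 * sqrt(6)/ 19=1713.96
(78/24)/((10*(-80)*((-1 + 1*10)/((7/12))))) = -91/345600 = -0.00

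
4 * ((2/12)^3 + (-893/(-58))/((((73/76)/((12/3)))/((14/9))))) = 45609413/114318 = 398.97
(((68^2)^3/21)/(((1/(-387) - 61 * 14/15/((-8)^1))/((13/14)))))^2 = 9512074321423852795173273600/25189181521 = 377625383083357422.73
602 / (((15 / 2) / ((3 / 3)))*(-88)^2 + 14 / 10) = 0.01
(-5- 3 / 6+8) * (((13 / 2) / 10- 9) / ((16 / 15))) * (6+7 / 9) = -50935 / 384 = -132.64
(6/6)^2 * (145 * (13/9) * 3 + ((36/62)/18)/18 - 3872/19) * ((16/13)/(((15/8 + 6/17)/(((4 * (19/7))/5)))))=19588495616/38464335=509.26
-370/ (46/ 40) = -7400/ 23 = -321.74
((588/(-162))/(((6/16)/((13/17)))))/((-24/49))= 62426/4131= 15.11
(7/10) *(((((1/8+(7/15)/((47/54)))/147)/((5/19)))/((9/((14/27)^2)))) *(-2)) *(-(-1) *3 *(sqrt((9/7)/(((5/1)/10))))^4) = -47234/3331125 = -0.01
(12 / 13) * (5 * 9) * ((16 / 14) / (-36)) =-120 / 91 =-1.32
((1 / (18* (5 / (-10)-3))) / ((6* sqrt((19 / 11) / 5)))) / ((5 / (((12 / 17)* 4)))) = -8* sqrt(1045) / 101745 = -0.00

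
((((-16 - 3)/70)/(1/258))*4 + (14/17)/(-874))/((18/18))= -72834161/260015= -280.12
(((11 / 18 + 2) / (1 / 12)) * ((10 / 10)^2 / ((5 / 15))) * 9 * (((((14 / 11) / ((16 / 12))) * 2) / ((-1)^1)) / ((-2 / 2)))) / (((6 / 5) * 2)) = 672.95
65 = 65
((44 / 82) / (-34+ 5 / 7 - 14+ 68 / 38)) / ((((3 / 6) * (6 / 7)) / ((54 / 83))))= -0.02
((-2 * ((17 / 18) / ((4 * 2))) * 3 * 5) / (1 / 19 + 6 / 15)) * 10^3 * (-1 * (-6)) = -2018750 / 43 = -46947.67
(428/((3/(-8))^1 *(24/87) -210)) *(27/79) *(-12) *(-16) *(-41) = 293121792/53483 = 5480.65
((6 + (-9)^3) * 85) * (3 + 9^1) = -737460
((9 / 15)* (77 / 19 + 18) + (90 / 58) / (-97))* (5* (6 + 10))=56506656 / 53447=1057.25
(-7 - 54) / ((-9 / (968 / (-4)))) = -14762 / 9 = -1640.22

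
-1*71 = -71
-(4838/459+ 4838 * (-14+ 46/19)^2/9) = -11943865718/165699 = -72081.70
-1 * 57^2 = -3249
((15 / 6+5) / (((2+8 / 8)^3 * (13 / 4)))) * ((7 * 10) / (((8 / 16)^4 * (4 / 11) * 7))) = 4400 / 117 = 37.61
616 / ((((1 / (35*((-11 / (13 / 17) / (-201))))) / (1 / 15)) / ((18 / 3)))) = 1612688 / 2613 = 617.18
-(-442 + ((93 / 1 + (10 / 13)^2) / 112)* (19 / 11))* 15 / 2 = 1375911195 / 416416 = 3304.17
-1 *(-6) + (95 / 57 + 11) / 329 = 5960 / 987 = 6.04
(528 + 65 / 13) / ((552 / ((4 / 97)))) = 533 / 13386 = 0.04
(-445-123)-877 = -1445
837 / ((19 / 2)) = 1674 / 19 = 88.11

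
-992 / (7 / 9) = -8928 / 7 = -1275.43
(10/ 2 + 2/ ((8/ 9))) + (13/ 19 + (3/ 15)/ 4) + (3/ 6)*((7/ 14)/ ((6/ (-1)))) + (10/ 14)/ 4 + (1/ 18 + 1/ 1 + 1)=487259/ 47880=10.18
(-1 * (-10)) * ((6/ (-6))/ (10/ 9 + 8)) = -45/ 41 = -1.10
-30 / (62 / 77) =-37.26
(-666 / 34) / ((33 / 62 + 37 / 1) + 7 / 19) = -0.52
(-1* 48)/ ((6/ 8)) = -64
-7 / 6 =-1.17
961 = 961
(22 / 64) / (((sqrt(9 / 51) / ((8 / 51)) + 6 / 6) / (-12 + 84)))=-1584 / 395 + 594 * sqrt(51) / 395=6.73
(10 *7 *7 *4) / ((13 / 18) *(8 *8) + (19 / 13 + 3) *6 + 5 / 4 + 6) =917280 / 37553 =24.43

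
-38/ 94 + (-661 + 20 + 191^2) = 1684461/ 47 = 35839.60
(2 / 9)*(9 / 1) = 2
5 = 5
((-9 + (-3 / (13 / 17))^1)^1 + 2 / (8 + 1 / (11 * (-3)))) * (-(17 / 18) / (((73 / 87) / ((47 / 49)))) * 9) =1505860119 / 12229763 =123.13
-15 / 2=-7.50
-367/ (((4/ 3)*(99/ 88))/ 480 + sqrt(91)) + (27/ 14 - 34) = -37580800*sqrt(91)/ 9318399 - 4182316991/ 130457586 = -70.53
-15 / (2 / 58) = -435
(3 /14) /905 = 3 /12670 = 0.00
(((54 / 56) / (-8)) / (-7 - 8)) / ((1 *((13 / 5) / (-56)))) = -9 / 52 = -0.17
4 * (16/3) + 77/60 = 1357/60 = 22.62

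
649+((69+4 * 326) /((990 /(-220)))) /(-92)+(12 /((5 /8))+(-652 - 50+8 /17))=-1056157 /35190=-30.01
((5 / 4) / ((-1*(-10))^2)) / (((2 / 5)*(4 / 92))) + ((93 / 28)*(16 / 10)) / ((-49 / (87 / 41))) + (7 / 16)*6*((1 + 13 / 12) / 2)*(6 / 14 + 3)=22193921 / 2250080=9.86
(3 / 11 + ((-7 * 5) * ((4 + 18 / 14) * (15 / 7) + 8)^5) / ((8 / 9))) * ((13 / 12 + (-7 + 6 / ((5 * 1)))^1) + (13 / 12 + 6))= -8922615672293525729 / 35511174160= -251262197.98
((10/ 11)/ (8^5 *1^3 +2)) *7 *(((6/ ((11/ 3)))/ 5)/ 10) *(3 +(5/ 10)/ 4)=63/ 3172136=0.00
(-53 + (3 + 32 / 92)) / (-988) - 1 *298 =-297.95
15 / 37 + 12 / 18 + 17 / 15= 408 / 185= 2.21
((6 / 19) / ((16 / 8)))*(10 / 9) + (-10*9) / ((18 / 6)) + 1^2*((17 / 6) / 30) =-29.73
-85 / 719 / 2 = -85 / 1438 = -0.06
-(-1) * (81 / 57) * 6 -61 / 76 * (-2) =385 / 38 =10.13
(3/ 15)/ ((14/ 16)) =8/ 35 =0.23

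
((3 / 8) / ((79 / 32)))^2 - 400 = -399.98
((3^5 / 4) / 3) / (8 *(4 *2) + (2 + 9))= 0.27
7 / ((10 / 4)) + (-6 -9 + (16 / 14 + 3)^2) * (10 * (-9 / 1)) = -191.89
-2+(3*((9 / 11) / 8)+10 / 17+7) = 8819 / 1496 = 5.90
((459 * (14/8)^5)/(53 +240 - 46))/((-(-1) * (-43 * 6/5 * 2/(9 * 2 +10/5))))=-5.91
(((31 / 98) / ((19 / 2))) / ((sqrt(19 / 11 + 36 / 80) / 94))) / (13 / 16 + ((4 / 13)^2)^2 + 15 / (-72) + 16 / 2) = 7989768384 * sqrt(26345) / 5265757318969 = 0.25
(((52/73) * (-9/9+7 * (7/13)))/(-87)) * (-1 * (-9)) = -432/2117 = -0.20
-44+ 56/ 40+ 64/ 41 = -8413/ 205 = -41.04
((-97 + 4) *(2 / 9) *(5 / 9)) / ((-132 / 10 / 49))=42.62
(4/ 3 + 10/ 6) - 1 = 2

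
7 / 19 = 0.37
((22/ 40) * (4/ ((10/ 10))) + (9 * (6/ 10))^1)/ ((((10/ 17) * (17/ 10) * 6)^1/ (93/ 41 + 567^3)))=47333147548/ 205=230893402.67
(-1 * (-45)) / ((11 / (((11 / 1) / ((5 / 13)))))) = 117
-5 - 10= -15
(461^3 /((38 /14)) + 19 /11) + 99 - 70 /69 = 520527635611 /14421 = 36095113.77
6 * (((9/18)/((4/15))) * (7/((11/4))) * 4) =1260/11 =114.55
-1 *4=-4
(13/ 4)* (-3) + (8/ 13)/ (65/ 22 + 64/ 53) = -9.60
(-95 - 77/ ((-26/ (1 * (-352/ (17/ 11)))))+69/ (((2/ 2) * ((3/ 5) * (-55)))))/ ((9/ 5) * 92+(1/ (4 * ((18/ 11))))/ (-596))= -402475939200/ 86376057911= -4.66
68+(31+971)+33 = 1103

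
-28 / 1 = -28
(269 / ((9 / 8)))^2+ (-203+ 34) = 4617415 / 81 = 57005.12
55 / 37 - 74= -2683 / 37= -72.51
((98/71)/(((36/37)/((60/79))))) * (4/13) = 0.33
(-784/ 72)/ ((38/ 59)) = -16.91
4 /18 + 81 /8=745 /72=10.35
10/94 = 5/47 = 0.11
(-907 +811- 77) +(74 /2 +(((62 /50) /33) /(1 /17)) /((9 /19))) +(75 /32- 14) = -34762709 /237600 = -146.31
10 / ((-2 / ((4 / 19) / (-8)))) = 5 / 38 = 0.13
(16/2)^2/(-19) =-64/19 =-3.37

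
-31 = -31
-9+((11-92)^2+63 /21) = 6555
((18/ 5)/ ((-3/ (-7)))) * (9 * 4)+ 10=1562/ 5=312.40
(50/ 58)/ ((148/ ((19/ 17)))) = 475/ 72964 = 0.01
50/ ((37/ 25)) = 1250/ 37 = 33.78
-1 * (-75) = 75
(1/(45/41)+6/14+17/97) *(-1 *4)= -185156/30555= -6.06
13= 13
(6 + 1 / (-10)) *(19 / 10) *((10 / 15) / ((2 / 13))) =14573 / 300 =48.58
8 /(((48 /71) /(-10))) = -355 /3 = -118.33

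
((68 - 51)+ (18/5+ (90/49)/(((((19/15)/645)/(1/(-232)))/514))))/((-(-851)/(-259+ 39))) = 12185691782/22976149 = 530.36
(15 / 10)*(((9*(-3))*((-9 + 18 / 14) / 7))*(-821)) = -1795527 / 49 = -36643.41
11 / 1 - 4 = 7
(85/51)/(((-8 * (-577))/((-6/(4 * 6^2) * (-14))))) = 35/166176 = 0.00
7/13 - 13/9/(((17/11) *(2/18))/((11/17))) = -18426/3757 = -4.90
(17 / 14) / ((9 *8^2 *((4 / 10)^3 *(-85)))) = -25 / 64512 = -0.00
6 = 6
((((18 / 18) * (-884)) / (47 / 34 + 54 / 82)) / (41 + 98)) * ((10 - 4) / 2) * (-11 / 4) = 10166442 / 395455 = 25.71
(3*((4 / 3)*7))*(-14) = -392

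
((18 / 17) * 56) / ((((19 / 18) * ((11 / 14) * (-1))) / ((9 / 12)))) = -53.62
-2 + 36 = 34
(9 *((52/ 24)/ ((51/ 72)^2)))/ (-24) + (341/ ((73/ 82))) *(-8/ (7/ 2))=-129535436/ 147679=-877.14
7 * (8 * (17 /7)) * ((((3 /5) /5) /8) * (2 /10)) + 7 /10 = 1.11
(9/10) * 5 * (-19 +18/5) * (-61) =42273/10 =4227.30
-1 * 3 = -3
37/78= 0.47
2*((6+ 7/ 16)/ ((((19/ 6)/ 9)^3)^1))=295.58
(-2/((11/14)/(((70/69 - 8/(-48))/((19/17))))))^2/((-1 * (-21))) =214996348/623895723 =0.34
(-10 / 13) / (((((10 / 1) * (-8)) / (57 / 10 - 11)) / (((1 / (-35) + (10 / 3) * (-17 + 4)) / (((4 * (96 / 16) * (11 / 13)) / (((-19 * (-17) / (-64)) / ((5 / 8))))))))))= -77942807 / 88704000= -0.88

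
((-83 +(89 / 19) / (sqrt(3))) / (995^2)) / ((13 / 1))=-83 / 12870325 +89 * sqrt(3) / 733608525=-0.00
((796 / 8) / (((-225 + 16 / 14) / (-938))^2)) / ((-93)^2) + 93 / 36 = 236613136085 / 84950097444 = 2.79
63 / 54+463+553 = 6103 / 6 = 1017.17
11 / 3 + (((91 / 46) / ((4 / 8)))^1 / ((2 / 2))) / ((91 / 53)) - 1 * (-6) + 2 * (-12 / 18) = 734 / 69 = 10.64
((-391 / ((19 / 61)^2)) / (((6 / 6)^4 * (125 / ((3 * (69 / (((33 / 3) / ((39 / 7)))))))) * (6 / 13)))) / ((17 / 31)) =-92812452759 / 6949250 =-13355.75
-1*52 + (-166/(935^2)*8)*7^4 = -48648228/874225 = -55.65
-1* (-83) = 83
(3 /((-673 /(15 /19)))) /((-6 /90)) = 675 /12787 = 0.05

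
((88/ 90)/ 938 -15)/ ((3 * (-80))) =316553/ 5065200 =0.06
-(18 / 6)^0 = -1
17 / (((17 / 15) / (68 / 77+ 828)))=957360 / 77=12433.25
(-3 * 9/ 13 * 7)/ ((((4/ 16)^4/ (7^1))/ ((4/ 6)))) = -225792/ 13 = -17368.62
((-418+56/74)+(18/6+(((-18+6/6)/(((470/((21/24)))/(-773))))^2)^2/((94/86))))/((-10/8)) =-113769729772871906864551/434471181260800000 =-261857.94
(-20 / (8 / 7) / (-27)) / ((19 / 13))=455 / 1026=0.44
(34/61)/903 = 0.00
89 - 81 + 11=19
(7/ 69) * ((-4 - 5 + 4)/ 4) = -35/ 276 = -0.13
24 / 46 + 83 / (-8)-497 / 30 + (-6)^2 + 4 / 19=9.79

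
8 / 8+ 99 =100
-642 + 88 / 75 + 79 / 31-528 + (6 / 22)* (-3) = -29848492 / 25575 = -1167.10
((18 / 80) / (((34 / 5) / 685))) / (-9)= -685 / 272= -2.52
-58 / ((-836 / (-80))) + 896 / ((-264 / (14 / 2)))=-18376 / 627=-29.31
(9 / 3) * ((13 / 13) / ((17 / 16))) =48 / 17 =2.82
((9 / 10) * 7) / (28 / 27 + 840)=243 / 32440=0.01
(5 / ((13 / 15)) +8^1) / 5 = 179 / 65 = 2.75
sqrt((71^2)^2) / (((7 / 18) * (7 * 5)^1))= 90738 / 245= 370.36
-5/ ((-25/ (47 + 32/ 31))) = 1489/ 155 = 9.61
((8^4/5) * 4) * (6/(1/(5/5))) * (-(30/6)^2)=-491520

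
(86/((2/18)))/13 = 774/13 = 59.54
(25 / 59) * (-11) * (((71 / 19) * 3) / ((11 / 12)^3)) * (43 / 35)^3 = -29263664448 / 232624315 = -125.80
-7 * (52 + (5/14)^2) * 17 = -173689/28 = -6203.18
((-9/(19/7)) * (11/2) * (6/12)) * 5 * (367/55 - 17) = 8946/19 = 470.84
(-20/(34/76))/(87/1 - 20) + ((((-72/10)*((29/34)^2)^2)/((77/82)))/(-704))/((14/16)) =-1753567853437/2654250608240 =-0.66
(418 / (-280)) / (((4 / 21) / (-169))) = 105963 / 80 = 1324.54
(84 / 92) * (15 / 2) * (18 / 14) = 405 / 46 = 8.80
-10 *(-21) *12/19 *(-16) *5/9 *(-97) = 2172800/19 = 114357.89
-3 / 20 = -0.15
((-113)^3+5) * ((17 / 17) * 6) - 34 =-8657386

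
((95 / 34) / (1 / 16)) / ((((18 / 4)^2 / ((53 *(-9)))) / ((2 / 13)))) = -322240 / 1989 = -162.01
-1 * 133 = -133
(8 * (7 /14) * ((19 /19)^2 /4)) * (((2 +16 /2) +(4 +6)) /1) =20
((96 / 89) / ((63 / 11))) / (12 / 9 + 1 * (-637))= -352 / 1188061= -0.00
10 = 10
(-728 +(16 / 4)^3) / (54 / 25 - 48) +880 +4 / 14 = 3588926 / 4011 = 894.77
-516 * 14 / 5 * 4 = -28896 / 5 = -5779.20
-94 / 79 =-1.19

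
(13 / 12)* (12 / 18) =13 / 18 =0.72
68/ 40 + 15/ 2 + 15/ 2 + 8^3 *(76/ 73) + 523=783101/ 730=1072.74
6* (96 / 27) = 21.33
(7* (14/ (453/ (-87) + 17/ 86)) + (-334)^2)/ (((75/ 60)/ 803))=71651006.54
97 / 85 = 1.14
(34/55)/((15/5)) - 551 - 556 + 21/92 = -16797667/15180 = -1106.57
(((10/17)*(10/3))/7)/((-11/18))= -600/1309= -0.46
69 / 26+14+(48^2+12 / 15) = 301789 / 130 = 2321.45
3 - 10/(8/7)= -23/4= -5.75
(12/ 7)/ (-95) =-12/ 665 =-0.02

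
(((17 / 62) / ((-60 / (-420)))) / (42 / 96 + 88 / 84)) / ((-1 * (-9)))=0.14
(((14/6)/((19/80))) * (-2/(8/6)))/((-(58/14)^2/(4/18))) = 27440/143811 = 0.19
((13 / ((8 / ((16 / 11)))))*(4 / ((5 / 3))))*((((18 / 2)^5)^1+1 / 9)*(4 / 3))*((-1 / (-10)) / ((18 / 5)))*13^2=9340624592 / 4455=2096660.96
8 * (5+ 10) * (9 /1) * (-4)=-4320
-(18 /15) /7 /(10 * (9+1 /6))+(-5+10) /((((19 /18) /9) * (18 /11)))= 4764033 /182875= 26.05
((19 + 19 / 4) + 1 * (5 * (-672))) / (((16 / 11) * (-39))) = 146795 / 2496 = 58.81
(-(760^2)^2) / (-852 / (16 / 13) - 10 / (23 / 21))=475664480.30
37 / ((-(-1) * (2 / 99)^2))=362637 / 4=90659.25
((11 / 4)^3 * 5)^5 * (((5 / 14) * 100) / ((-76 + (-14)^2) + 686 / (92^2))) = 863189172508156007421875 / 238725086838784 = 3615829337.16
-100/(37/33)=-3300/37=-89.19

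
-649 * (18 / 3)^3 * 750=-105138000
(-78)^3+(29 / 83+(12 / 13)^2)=-6656524051 / 14027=-474550.80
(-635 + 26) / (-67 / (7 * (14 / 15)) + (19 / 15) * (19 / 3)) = 2685690 / 9847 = 272.74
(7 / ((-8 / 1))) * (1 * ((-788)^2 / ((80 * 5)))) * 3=-814989 / 200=-4074.94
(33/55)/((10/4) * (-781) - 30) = -6/19825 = -0.00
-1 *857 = -857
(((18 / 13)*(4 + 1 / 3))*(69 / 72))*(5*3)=345 / 4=86.25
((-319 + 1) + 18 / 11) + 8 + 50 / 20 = -305.86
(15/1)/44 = 15/44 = 0.34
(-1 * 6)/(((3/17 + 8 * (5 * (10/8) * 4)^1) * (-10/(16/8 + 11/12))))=119/13612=0.01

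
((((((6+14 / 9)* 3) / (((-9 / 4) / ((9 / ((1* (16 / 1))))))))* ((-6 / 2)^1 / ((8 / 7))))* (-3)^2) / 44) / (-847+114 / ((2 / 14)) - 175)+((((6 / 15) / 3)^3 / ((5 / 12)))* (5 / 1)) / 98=-8253901 / 620928000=-0.01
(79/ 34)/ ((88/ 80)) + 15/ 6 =1725/ 374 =4.61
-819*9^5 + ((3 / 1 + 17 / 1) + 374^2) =-48221235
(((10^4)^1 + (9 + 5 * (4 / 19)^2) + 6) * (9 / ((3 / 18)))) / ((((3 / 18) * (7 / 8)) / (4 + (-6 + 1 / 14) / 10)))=223507008504 / 17689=12635367.09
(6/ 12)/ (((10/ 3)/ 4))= 0.60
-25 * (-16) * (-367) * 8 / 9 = -130488.89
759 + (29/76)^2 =4384825/5776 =759.15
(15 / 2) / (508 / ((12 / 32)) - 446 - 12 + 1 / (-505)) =22725 / 2716894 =0.01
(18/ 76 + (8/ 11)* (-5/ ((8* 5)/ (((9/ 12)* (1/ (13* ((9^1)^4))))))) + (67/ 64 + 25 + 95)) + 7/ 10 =231947801281/ 1901465280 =121.98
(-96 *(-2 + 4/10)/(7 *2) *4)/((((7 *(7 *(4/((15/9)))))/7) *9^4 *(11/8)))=1024/3536379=0.00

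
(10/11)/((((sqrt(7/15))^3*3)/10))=500*sqrt(105)/539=9.51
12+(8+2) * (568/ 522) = 5972/ 261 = 22.88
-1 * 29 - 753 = -782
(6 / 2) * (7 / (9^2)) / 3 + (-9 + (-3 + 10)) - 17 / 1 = -1532 / 81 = -18.91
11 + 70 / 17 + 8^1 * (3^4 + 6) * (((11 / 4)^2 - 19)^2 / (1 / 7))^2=81277179497335 / 139264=583619452.96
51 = 51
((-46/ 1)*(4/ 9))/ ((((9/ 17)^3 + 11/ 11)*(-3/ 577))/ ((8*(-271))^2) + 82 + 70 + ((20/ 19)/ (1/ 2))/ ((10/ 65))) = -23290701067601152/ 188750612883929211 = -0.12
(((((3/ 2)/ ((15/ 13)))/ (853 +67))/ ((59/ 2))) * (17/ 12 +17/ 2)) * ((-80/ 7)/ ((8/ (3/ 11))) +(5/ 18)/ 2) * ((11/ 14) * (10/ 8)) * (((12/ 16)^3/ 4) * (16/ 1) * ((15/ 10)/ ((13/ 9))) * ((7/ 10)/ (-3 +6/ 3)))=63801/ 444661760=0.00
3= 3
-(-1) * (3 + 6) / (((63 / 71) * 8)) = 71 / 56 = 1.27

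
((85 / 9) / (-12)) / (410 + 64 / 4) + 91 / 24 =87181 / 23004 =3.79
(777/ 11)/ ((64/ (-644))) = -125097/ 176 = -710.78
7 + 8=15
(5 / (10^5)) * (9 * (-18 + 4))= -0.01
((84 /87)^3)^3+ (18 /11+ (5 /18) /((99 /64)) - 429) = -5512299004226748121 /12925867064499279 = -426.45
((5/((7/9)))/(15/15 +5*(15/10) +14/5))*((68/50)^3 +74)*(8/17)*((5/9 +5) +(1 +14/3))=1932015264/8404375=229.88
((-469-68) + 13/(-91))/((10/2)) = -752/7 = -107.43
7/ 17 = 0.41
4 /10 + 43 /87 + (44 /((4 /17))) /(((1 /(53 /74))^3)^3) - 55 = -1297675838627124814379 /28945078687159549440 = -44.83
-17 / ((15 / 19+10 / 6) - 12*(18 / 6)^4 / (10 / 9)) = 4845 / 248618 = 0.02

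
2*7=14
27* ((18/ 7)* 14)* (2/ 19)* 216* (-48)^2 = 967458816/ 19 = 50918885.05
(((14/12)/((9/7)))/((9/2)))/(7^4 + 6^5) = 49/2473011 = 0.00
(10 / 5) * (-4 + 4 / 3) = -16 / 3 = -5.33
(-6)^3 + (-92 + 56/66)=-10136/33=-307.15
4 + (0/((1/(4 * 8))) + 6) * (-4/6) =0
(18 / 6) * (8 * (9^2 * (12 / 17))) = 23328 / 17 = 1372.24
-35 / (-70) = 1 / 2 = 0.50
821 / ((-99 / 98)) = -80458 / 99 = -812.71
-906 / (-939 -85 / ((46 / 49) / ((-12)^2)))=0.06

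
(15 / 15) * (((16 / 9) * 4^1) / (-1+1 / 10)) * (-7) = 4480 / 81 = 55.31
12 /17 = 0.71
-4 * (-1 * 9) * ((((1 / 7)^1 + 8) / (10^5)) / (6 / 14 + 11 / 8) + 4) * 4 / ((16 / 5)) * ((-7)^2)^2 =109126681713 / 252500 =432184.88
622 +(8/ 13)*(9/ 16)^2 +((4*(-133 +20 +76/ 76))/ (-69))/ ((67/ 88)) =1212985343/ 1923168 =630.72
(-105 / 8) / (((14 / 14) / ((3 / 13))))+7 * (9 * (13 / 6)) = 133.47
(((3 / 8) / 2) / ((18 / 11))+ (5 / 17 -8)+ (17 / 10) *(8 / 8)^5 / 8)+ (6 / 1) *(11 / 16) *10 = 276389 / 8160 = 33.87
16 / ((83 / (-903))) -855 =-85413 / 83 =-1029.07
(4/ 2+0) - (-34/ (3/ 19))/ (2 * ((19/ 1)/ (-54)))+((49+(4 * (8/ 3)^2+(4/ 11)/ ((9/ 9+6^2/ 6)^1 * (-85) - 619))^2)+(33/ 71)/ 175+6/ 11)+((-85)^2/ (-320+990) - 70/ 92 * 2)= 77976364022644035569/ 138285550569508650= 563.88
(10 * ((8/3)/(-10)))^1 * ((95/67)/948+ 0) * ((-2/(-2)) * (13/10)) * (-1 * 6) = 0.03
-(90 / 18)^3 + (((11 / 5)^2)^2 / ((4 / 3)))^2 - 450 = -1664520071 / 6250000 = -266.32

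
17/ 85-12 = -59/ 5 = -11.80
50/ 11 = 4.55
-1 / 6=-0.17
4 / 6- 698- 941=-1638.33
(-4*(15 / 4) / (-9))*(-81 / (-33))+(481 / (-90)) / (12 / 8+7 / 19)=43246 / 35145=1.23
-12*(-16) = 192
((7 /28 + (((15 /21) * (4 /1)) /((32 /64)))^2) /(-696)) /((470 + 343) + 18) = -6449 /113361696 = -0.00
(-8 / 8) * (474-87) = -387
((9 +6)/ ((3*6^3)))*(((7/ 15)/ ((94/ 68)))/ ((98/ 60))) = 0.00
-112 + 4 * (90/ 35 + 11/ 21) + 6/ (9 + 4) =-27070/ 273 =-99.16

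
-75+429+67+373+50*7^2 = 3244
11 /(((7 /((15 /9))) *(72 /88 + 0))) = 605 /189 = 3.20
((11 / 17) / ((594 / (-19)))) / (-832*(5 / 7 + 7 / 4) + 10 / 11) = 1463 / 144862236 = 0.00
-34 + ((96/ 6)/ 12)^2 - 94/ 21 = -2312/ 63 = -36.70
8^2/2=32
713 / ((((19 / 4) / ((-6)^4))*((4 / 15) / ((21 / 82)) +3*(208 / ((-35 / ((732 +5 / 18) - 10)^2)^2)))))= 9902375582400 / 7056737886523847407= 0.00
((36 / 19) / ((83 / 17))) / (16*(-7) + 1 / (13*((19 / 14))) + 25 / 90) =-143208 / 41206595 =-0.00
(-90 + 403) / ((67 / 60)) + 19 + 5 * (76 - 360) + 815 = -20482 / 67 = -305.70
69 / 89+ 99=8880 / 89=99.78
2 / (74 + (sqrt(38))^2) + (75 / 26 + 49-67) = -10991 / 728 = -15.10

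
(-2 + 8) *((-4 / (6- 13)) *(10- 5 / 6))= 220 / 7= 31.43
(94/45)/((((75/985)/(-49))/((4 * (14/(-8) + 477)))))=-1724933182/675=-2555456.57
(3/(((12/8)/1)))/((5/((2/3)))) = 4/15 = 0.27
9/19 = 0.47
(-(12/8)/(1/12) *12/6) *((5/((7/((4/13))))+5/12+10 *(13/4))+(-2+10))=-134763/91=-1480.91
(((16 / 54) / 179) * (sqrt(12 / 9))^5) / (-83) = -0.00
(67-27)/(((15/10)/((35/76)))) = 700/57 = 12.28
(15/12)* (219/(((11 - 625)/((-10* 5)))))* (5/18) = 45625/7368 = 6.19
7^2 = 49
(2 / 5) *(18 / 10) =18 / 25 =0.72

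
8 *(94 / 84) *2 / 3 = 376 / 63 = 5.97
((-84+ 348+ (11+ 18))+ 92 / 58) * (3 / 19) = 46.51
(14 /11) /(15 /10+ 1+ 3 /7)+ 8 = 3804 /451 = 8.43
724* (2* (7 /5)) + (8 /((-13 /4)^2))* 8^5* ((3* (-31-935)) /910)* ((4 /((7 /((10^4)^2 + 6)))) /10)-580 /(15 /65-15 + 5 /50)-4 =-331139480295180554612 /733193825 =-451639756097.48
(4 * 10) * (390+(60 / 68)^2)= 4517400 / 289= 15631.14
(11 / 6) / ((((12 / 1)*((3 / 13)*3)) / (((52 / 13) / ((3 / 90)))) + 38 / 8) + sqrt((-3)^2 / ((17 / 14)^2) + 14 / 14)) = 517827310 / 944849403-6320600*sqrt(2053) / 944849403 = 0.24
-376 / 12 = -94 / 3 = -31.33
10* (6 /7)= 60 /7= 8.57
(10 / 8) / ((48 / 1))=5 / 192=0.03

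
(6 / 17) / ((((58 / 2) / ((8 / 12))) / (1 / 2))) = 2 / 493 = 0.00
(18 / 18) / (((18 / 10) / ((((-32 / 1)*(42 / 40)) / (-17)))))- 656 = -33400 / 51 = -654.90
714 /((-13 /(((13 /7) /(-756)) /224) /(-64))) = -17 /441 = -0.04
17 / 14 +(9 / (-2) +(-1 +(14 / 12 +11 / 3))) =23 / 42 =0.55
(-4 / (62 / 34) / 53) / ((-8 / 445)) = 7565 / 3286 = 2.30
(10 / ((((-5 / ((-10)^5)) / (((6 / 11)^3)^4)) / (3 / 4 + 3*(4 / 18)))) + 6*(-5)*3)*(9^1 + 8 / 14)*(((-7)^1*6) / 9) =-14931907711181580 / 3138428376721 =-4757.77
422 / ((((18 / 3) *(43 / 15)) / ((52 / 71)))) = 54860 / 3053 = 17.97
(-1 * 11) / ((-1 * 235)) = 11 / 235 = 0.05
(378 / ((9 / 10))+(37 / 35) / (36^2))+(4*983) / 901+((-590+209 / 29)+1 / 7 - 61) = -37128507661 / 169315920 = -219.29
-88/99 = -8/9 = -0.89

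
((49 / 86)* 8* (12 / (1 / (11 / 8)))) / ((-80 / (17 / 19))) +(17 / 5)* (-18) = -405501 / 6536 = -62.04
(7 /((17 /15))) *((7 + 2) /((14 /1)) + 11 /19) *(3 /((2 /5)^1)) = 73125 /1292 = 56.60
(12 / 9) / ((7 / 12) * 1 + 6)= 16 / 79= 0.20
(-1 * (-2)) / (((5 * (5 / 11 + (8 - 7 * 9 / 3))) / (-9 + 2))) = 77 / 345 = 0.22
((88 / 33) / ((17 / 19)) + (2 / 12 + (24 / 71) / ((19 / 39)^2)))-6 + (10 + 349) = 311606915 / 871454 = 357.57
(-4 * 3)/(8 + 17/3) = -36/41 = -0.88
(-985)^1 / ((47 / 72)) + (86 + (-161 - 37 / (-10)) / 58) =-38863171 / 27260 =-1425.65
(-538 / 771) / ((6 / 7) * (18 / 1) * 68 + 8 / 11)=-20713 / 31163820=-0.00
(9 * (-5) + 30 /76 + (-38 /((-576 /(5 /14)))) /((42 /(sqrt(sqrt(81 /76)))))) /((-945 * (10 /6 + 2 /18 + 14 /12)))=-19^(3 /4) * sqrt(2) /62826624 + 113 /7049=0.02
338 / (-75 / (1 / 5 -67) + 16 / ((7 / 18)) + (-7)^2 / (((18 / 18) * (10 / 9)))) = 1975610 / 504807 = 3.91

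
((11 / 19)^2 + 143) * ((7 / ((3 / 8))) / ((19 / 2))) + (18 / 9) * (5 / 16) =15488503 / 54872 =282.27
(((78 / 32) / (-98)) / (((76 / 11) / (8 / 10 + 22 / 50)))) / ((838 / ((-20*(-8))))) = -13299 / 15603560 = -0.00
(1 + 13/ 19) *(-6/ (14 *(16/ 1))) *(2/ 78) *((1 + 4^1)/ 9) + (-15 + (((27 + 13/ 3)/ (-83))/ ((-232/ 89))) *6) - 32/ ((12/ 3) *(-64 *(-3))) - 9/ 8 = -573006025/ 37455327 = -15.30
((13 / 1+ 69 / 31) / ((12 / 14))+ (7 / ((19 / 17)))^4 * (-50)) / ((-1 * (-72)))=-466133721179 / 436314708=-1068.34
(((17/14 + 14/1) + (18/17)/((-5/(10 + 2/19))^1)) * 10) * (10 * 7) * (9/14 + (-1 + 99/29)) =107898015/3857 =27974.60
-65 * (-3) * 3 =585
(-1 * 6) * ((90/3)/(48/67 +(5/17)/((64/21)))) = -4373760/19753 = -221.42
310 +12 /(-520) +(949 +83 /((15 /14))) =521213 /390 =1336.44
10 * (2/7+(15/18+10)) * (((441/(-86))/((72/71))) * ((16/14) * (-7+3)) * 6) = 663140/43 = 15421.86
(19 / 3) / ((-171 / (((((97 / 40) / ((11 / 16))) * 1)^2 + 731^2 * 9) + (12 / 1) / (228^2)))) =-63022004712877 / 353816100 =-178120.79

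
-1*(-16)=16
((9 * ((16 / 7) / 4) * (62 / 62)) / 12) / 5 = 3 / 35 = 0.09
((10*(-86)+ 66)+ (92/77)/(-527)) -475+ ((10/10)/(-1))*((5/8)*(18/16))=-3297496007/2597056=-1269.71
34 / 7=4.86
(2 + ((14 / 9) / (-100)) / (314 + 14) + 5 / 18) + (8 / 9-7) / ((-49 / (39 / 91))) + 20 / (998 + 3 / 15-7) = 7023461741 / 2986981200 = 2.35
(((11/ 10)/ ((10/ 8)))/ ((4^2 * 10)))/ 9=11/ 18000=0.00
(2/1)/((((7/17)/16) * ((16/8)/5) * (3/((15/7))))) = 6800/49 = 138.78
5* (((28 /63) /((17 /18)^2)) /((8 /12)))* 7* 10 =261.59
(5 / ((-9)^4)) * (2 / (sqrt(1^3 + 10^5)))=10 * sqrt(100001) / 656106561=0.00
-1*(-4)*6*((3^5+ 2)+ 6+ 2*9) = 6456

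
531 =531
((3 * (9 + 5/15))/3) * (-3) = -28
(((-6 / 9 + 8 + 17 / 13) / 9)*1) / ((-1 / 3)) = -337 / 117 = -2.88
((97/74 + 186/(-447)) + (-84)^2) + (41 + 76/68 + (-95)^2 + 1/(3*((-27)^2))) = 6609807735443/409935654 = 16124.01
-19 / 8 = -2.38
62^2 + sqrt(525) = 5 * sqrt(21) + 3844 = 3866.91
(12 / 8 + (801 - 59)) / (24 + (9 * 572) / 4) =1487 / 2622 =0.57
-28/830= -14/415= -0.03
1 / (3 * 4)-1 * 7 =-83 / 12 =-6.92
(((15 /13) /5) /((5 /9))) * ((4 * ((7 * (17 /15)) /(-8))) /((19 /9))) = -9639 /12350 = -0.78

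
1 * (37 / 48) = 37 / 48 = 0.77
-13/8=-1.62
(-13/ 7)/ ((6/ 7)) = -13/ 6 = -2.17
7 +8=15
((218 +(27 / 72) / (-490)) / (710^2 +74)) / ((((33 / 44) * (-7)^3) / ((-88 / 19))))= 0.00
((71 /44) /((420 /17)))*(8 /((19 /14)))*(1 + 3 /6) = 1207 /2090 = 0.58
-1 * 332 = -332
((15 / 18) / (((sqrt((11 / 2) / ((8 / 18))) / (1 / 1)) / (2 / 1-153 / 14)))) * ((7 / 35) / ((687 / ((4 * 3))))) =-250 * sqrt(22) / 158697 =-0.01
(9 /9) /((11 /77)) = 7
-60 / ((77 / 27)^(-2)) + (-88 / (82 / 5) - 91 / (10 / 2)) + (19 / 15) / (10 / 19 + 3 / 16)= -1102118533 / 2161971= -509.77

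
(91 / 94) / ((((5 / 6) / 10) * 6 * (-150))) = -91 / 7050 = -0.01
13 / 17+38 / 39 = 1.74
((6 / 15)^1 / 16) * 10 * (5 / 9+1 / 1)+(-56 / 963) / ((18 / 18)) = 637 / 1926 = 0.33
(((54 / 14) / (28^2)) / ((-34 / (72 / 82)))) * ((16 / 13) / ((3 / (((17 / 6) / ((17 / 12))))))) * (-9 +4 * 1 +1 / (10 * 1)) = 0.00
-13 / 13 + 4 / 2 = 1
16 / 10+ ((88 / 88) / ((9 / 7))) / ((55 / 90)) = 158 / 55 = 2.87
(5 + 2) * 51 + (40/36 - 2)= 356.11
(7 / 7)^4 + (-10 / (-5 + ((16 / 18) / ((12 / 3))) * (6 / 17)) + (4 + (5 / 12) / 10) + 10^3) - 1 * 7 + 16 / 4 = 6048539 / 6024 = 1004.07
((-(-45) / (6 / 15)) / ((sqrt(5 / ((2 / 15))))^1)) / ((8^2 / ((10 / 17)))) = 75* sqrt(6) / 1088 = 0.17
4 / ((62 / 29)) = 58 / 31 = 1.87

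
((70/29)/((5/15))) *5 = 36.21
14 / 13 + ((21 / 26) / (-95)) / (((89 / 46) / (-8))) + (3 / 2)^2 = 3.36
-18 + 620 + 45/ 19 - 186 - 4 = 7873/ 19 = 414.37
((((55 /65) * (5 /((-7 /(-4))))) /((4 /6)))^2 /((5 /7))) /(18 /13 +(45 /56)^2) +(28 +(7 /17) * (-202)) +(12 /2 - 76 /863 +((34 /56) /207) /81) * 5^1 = -47155313601421 /2849474723004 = -16.55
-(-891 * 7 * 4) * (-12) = -299376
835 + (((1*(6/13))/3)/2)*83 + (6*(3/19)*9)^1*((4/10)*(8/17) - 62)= 6599946/20995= 314.36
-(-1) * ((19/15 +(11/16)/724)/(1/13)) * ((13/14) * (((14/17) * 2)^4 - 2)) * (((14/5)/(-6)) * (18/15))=-8331016162963/181407612000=-45.92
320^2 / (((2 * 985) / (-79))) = -808960 / 197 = -4106.40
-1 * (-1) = 1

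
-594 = -594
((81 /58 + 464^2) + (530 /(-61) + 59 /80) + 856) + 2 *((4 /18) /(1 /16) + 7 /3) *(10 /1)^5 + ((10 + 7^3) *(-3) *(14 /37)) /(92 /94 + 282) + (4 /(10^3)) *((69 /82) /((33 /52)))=14072479317716739847 /10095601626000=1393921.81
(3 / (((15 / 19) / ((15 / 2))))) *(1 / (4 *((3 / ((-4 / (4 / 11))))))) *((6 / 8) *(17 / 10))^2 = -543609 / 12800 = -42.47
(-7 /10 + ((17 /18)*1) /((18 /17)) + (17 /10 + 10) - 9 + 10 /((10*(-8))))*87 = 51997 /216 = 240.73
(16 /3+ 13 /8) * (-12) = -167 /2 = -83.50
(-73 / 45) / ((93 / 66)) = -1606 / 1395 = -1.15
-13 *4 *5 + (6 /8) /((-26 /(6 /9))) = -13521 /52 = -260.02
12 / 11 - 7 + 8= 23 / 11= 2.09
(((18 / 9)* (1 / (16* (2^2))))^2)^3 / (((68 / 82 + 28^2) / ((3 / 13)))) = 41 / 149720412454912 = 0.00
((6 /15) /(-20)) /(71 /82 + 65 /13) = -41 /12025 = -0.00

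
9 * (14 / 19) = 126 / 19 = 6.63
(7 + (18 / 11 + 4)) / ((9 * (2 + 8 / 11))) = 139 / 270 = 0.51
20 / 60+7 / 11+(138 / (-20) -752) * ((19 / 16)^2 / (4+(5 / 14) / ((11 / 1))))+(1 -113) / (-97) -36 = -253816381571 / 848136960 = -299.26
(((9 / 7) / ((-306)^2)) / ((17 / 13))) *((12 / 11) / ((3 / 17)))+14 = 2803891 / 200277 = 14.00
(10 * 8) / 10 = 8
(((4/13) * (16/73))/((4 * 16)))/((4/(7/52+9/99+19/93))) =22865/201932016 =0.00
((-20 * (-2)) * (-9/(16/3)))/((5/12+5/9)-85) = 486/605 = 0.80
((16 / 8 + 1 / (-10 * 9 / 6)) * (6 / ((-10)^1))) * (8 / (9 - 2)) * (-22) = 5104 / 175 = 29.17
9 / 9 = 1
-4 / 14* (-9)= 18 / 7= 2.57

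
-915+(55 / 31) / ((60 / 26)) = -170047 / 186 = -914.23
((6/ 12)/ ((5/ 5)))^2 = 1/ 4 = 0.25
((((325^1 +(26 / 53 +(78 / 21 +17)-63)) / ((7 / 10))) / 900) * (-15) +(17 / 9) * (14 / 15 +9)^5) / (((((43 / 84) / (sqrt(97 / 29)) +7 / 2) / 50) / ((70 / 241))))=493121541472508791696 / 646426538649225-2230615009816734488 * sqrt(2813) / 1939279615947675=701836.84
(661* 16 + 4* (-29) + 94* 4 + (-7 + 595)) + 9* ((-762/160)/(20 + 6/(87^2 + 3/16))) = 737771549739/64592960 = 11421.86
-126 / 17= -7.41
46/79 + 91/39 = 691/237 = 2.92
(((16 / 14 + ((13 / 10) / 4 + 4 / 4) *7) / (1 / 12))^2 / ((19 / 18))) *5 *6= 2067660027 / 4655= 444180.46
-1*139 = -139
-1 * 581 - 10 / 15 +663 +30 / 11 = 2774 / 33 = 84.06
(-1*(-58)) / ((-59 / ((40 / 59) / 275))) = -464 / 191455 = -0.00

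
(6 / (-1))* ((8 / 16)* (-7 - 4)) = 33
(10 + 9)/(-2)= -19/2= -9.50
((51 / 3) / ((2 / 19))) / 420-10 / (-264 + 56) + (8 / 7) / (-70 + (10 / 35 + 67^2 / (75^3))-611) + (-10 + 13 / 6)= -2538959637013 / 342990878685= -7.40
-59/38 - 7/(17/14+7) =-10509/4370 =-2.40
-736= -736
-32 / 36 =-8 / 9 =-0.89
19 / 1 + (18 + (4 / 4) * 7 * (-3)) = 16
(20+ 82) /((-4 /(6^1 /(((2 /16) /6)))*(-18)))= 408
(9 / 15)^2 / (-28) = -0.01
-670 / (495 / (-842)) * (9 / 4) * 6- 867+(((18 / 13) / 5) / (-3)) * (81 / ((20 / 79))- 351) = 103828743 / 7150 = 14521.50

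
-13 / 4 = -3.25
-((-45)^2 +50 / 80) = -16205 / 8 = -2025.62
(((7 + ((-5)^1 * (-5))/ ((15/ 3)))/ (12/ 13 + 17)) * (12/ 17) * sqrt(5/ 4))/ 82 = 468 * sqrt(5)/ 162401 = 0.01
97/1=97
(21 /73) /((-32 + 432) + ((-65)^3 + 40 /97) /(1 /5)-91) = -2037 /9720895496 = -0.00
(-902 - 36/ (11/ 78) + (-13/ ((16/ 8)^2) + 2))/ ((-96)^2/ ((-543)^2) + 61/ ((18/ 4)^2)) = -135269349975/ 355371632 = -380.64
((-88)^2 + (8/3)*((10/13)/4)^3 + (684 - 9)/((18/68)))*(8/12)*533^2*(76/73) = 237478729576/117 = 2029732731.42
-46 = -46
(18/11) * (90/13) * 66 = 9720/13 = 747.69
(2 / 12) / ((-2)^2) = 1 / 24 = 0.04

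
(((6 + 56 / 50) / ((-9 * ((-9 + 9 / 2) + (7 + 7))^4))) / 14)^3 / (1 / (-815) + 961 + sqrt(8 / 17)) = -1566703971229886464 / 4508836363862418051046224939474253125 + 38359698147328 * sqrt(34) / 901767272772483610209244987894850625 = -0.00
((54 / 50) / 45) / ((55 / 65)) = 39 / 1375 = 0.03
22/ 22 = 1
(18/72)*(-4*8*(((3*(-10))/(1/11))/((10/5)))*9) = 11880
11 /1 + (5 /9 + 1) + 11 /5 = 664 /45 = 14.76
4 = 4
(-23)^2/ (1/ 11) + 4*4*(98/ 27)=158681/ 27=5877.07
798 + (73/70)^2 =3915529/4900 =799.09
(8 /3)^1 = 8 /3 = 2.67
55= 55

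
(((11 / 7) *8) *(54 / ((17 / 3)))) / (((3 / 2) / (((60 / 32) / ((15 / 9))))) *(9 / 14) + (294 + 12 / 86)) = 34056 / 83861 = 0.41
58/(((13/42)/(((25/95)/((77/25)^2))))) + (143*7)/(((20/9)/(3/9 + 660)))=1244594166087/4184180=297452.35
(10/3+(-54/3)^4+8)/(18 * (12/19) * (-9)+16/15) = -14960695/14428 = -1036.92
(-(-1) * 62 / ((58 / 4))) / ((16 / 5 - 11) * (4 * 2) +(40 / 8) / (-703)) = -435860 / 6361469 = -0.07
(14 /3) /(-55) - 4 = -674 /165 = -4.08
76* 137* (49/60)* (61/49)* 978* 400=4141060640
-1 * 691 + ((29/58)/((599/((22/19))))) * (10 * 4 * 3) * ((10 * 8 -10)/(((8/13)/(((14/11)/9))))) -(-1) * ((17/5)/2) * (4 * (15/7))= -161221205/239001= -674.56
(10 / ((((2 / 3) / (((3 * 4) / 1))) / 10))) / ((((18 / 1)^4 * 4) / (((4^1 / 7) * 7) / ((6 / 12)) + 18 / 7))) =925 / 20412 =0.05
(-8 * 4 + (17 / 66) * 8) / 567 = -988 / 18711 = -0.05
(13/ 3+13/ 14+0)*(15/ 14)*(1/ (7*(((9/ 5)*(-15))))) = -1105/ 37044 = -0.03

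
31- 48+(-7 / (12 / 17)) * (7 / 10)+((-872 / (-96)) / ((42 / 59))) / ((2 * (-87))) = -10530097 / 438480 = -24.01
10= 10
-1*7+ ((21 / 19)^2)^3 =-243555046 / 47045881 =-5.18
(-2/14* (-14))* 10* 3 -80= -20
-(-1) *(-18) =-18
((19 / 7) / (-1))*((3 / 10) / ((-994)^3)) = 57 / 68747544880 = 0.00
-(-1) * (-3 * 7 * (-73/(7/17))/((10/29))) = 107967/10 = 10796.70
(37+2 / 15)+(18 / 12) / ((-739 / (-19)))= 824101 / 22170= 37.17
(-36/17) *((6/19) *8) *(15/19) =-25920/6137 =-4.22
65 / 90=13 / 18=0.72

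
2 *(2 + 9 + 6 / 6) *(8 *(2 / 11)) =384 / 11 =34.91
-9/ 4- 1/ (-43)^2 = -16645/ 7396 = -2.25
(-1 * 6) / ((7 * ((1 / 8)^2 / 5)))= -1920 / 7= -274.29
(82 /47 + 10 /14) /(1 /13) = 10517 /329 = 31.97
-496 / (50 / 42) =-10416 / 25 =-416.64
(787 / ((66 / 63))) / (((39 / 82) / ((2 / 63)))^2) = 10583576 / 3162159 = 3.35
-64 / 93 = -0.69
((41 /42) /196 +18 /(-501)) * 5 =-212725 /1374744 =-0.15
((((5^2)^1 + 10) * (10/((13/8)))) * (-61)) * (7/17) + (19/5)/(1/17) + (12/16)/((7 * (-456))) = -25138563057/4702880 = -5345.35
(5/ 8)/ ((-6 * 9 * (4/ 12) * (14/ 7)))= -0.02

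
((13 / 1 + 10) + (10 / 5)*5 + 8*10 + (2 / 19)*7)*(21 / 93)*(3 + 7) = 151270 / 589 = 256.83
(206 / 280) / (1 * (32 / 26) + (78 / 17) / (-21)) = 22763 / 31320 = 0.73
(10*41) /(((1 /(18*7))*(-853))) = -51660 /853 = -60.56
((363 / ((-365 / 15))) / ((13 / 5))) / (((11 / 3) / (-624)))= 976.44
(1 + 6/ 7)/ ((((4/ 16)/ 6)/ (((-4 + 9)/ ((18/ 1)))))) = 260/ 21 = 12.38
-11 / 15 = -0.73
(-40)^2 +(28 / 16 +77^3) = 1832539 / 4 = 458134.75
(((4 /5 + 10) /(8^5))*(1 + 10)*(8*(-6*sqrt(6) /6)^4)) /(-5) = -2673 /12800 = -0.21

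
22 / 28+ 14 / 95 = 1241 / 1330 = 0.93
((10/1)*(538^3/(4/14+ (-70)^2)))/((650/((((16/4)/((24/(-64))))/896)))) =-19465109/3344445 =-5.82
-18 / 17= -1.06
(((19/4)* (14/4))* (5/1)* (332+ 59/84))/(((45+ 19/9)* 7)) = 7964895/94976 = 83.86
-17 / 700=-0.02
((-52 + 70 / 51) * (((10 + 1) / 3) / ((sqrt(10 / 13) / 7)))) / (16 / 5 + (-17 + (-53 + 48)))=99407 * sqrt(130) / 14382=78.81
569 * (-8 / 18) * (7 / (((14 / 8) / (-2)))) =18208 / 9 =2023.11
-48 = -48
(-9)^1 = -9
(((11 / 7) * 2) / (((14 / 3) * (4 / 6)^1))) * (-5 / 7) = -495 / 686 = -0.72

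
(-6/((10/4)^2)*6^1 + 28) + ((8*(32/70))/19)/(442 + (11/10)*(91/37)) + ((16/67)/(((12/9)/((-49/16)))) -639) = -90511243975151/146622485100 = -617.31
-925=-925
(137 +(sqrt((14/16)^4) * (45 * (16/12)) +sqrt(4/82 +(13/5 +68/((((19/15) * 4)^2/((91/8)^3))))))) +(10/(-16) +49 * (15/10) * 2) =sqrt(242431079346390)/249280 +5269/16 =391.77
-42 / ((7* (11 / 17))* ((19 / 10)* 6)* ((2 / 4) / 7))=-2380 / 209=-11.39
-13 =-13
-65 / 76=-0.86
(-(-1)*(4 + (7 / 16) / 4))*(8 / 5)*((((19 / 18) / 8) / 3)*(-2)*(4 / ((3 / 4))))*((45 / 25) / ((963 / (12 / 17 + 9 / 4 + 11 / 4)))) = -484709 / 14733900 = -0.03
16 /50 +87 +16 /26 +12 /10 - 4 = 27669 /325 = 85.14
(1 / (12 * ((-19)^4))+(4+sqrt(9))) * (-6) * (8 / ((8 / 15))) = -164204475 / 260642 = -630.00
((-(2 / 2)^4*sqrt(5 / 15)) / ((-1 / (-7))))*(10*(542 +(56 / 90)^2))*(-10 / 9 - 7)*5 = 1122497348*sqrt(3) / 2187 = 888990.60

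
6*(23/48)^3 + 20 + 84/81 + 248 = 14913173/55296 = 269.70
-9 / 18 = -0.50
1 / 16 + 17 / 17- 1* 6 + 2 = -47 / 16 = -2.94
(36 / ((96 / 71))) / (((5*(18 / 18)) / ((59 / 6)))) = 4189 / 80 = 52.36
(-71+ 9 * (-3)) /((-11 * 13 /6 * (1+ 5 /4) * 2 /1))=392 /429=0.91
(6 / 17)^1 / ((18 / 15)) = 5 / 17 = 0.29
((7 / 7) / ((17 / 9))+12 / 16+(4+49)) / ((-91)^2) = 3691 / 563108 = 0.01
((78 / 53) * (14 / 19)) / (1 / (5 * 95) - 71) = -6825 / 446843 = -0.02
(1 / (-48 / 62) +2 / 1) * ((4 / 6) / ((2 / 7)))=119 / 72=1.65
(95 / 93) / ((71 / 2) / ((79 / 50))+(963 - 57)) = 7505 / 6821457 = 0.00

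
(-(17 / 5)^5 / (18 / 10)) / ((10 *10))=-1419857 / 562500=-2.52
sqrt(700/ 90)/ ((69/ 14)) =14 * sqrt(70)/ 207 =0.57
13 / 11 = 1.18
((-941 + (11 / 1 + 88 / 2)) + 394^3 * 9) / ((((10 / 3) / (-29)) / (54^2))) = -13964881286124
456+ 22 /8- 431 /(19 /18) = 3833 /76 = 50.43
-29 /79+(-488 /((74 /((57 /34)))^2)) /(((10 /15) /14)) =-351742729 /62511278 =-5.63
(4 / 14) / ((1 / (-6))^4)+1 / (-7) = 2591 / 7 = 370.14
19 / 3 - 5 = 4 / 3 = 1.33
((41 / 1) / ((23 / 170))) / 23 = 6970 / 529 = 13.18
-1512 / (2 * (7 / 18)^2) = -34992 / 7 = -4998.86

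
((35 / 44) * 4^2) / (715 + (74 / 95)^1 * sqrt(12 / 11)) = 903402500 / 50751796163 - 1968400 * sqrt(33) / 558269757793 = 0.02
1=1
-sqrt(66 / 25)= -1.62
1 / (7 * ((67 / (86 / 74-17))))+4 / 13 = 61794 / 225589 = 0.27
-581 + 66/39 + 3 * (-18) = -8233/13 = -633.31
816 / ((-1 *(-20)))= 204 / 5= 40.80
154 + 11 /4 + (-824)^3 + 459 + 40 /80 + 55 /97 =-217076535587 /388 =-559475607.18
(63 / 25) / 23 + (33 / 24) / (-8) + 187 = 6879307 / 36800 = 186.94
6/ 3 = 2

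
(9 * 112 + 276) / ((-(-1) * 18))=71.33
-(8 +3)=-11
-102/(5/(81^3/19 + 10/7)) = -379468254/665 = -570628.95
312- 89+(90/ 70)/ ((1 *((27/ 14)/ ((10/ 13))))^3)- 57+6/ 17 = 13594748692/ 81682263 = 166.43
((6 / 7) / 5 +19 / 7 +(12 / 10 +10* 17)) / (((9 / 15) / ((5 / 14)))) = 10155 / 98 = 103.62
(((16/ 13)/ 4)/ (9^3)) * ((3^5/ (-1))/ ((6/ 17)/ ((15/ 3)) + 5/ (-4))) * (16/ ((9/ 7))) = 152320/ 140751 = 1.08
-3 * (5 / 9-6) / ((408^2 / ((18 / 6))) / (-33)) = -539 / 55488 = -0.01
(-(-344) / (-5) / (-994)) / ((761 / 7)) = 172 / 270155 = 0.00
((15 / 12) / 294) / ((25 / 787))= 787 / 5880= 0.13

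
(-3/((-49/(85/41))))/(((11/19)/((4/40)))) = 969/44198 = 0.02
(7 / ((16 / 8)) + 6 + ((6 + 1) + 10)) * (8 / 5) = 212 / 5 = 42.40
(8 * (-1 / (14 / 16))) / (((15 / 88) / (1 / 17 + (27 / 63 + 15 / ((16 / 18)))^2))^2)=-30842455701761209 / 1092875175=-28221389.24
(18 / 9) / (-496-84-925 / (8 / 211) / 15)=-48 / 52955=-0.00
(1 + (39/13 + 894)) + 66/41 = 36884/41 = 899.61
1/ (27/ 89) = 89/ 27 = 3.30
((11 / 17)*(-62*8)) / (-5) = 5456 / 85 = 64.19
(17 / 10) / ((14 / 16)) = 68 / 35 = 1.94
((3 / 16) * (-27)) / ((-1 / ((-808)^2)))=3305124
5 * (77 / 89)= 385 / 89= 4.33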